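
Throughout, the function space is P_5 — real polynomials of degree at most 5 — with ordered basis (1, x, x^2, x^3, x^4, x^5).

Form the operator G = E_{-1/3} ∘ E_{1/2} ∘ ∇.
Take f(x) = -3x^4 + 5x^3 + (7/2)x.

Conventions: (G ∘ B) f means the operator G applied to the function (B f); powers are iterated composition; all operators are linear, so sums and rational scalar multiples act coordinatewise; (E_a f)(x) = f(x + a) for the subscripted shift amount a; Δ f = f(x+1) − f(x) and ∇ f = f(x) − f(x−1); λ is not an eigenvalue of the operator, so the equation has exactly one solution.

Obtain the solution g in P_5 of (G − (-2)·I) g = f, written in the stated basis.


write g with unknown coordinates in the stated basis and equate coefficients in (G − (-2)·I) g = f
solving from the highest basis element down gives g = -(3/2)x^4 + (11/2)x^3 - (45/4)x^2 + (81/4)x - 2281/144
check: G g = -6x^3 + (45/2)x^2 - 37x + 2281/72
so G g − (-2)·g = -3x^4 + 5x^3 + (7/2)x = f ✓

g(x) = -(3/2)x^4 + (11/2)x^3 - (45/4)x^2 + (81/4)x - 2281/144


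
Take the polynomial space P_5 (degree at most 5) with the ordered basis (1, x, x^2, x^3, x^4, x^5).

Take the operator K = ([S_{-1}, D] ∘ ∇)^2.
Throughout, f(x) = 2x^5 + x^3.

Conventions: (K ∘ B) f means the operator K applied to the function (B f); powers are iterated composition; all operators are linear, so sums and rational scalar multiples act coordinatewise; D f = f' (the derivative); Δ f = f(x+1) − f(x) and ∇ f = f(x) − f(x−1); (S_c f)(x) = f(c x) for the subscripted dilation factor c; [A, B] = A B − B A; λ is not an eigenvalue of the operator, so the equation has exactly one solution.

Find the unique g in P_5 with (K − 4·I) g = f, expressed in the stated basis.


the image equals g(x) = -(1/2)x^5 - (1/4)x^3 - 60x

write g with unknown coordinates in the stated basis and equate coefficients in (K − 4·I) g = f
solving from the highest basis element down gives g = -(1/2)x^5 - (1/4)x^3 - 60x
check: K g = -240x
so K g − 4·g = 2x^5 + x^3 = f ✓


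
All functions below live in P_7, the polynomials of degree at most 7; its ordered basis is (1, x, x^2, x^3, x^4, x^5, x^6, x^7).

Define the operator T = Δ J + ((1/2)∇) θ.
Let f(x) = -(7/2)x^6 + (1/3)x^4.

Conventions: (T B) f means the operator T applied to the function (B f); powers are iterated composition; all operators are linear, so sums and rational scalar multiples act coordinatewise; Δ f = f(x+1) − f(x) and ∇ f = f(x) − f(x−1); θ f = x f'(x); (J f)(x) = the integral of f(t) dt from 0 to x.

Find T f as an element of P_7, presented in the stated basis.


J f = -(1/2)x^7 + (1/15)x^5
Δ J f = -(7/2)x^6 - (21/2)x^5 - (103/6)x^4 - (101/6)x^3 - (59/6)x^2 - (19/6)x - 13/30
θ f = -21x^6 + (4/3)x^4
∇ θ f = -126x^5 + 315x^4 - (1244/3)x^3 + 307x^2 - (362/3)x + 59/3
((1/2)∇) θ f = -63x^5 + (315/2)x^4 - (622/3)x^3 + (307/2)x^2 - (181/3)x + 59/6
(Δ J + ((1/2)∇) θ) f = -(7/2)x^6 - (147/2)x^5 + (421/3)x^4 - (1345/6)x^3 + (431/3)x^2 - (127/2)x + 47/5

the result is g(x) = -(7/2)x^6 - (147/2)x^5 + (421/3)x^4 - (1345/6)x^3 + (431/3)x^2 - (127/2)x + 47/5


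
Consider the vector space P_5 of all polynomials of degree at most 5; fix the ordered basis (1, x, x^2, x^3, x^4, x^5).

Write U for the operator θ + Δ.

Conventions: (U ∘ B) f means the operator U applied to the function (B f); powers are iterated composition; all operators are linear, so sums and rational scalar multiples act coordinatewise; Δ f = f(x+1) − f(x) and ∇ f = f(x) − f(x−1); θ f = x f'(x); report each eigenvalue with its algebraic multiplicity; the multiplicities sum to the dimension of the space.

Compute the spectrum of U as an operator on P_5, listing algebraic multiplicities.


image of 1: 0
image of x: x + 1
image of x^2: 2x^2 + 2x + 1
image of x^3: 3x^3 + 3x^2 + 3x + 1
image of x^4: 4x^4 + 4x^3 + 6x^2 + 4x + 1
image of x^5: 5x^5 + 5x^4 + 10x^3 + 10x^2 + 5x + 1
the matrix is upper triangular; its diagonal is (0, 1, 2, 3, 4, 5)
for a triangular matrix the eigenvalues are the diagonal entries, with algebraic multiplicity their repetition count

λ = 0 (multiplicity 1), λ = 1 (multiplicity 1), λ = 2 (multiplicity 1), λ = 3 (multiplicity 1), λ = 4 (multiplicity 1), λ = 5 (multiplicity 1)


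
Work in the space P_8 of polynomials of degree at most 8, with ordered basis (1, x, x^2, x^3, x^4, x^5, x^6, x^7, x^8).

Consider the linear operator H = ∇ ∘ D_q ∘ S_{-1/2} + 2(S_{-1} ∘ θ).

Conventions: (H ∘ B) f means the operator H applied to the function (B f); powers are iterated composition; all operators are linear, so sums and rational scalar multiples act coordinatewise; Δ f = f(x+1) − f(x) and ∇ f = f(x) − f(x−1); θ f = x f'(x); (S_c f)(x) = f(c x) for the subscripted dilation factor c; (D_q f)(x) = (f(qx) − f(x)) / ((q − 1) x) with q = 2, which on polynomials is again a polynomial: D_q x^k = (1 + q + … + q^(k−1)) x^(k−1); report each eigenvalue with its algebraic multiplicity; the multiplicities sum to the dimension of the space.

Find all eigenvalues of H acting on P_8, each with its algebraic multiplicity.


λ = -14 (multiplicity 1), λ = -10 (multiplicity 1), λ = -6 (multiplicity 1), λ = -2 (multiplicity 1), λ = 0 (multiplicity 1), λ = 4 (multiplicity 1), λ = 8 (multiplicity 1), λ = 12 (multiplicity 1), λ = 16 (multiplicity 1)

image of 1: 0
image of x: -2x
image of x^2: 4x^2 + 3/4
image of x^3: -6x^3 - (7/4)x + 7/8
image of x^4: 8x^4 + (45/16)x^2 - (45/16)x + 15/16
image of x^5: -10x^5 - (31/8)x^3 + (93/16)x^2 - (31/8)x + 31/32
image of x^6: 12x^6 + (315/64)x^4 - (315/32)x^3 + (315/32)x^2 - (315/64)x + 63/64
image of x^7: -14x^7 - (381/64)x^5 + (1905/128)x^4 - (635/32)x^3 + (1905/128)x^2 - (381/64)x + 127/128
image of x^8: 16x^8 + (1785/256)x^6 - (5355/256)x^5 + (8925/256)x^4 - (8925/256)x^3 + (5355/256)x^2 - (1785/256)x + 255/256
the matrix is upper triangular; its diagonal is (0, -2, 4, -6, 8, -10, 12, -14, 16)
for a triangular matrix the eigenvalues are the diagonal entries, with algebraic multiplicity their repetition count


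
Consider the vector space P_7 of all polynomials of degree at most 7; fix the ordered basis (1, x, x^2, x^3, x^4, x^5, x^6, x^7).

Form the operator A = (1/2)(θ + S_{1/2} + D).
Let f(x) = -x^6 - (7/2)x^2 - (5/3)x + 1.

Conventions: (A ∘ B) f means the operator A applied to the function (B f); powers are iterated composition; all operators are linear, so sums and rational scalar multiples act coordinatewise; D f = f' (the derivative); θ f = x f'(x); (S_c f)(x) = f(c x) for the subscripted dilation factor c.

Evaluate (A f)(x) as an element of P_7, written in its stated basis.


θ f = -6x^6 - 7x^2 - (5/3)x
S_{1/2} f = -(1/64)x^6 - (7/8)x^2 - (5/6)x + 1
D f = -6x^5 - 7x - 5/3
(θ + S_{1/2} + D) f = -(385/64)x^6 - 6x^5 - (63/8)x^2 - (19/2)x - 2/3
((1/2)(θ + S_{1/2} + D)) f = -(385/128)x^6 - 3x^5 - (63/16)x^2 - (19/4)x - 1/3

the result is g(x) = -(385/128)x^6 - 3x^5 - (63/16)x^2 - (19/4)x - 1/3


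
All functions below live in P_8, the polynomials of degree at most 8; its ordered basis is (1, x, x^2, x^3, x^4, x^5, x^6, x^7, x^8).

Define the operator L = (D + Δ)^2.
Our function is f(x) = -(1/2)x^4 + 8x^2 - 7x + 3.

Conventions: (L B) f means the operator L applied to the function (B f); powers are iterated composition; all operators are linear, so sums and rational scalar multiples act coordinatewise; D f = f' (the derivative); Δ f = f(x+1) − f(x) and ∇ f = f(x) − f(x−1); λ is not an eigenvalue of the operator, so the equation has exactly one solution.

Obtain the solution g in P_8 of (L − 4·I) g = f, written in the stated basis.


g(x) = (1/8)x^4 - (1/2)x^2 + (13/4)x - 17/16

write g with unknown coordinates in the stated basis and equate coefficients in (L − 4·I) g = f
solving from the highest basis element down gives g = (1/8)x^4 - (1/2)x^2 + (13/4)x - 17/16
check: L g = 6x^2 + 6x - 5/4
so L g − 4·g = -(1/2)x^4 + 8x^2 - 7x + 3 = f ✓


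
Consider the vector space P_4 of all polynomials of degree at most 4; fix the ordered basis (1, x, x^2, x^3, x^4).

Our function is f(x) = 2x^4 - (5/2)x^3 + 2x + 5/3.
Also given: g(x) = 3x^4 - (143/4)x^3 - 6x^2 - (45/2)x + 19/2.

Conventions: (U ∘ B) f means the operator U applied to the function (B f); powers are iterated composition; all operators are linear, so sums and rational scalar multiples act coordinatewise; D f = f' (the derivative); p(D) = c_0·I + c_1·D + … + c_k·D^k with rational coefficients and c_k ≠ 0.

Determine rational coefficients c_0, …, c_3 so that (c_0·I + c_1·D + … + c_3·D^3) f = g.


c_0 = 3/2, c_1 = -4, c_2 = -3/2, c_3 = -1

D^0 f = 2x^4 - (5/2)x^3 + 2x + 5/3
D^1 f = 8x^3 - (15/2)x^2 + 2
D^2 f = 24x^2 - 15x
D^3 f = 48x - 15
matching coefficients of g against c_0 f + c_1 Df + … from the top degree down determines the c_i
solution: c_0 = 3/2, c_1 = -4, c_2 = -3/2, c_3 = -1


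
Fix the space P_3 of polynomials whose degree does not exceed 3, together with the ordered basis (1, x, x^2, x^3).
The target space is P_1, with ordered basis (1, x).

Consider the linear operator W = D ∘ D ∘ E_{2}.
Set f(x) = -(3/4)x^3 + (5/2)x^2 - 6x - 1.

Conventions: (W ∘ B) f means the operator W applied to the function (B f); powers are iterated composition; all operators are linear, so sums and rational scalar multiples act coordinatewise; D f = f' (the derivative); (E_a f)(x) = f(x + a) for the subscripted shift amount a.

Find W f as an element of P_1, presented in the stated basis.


E_{2} f = -(3/4)x^3 - 2x^2 - 5x - 9
D E_{2} f = -(9/4)x^2 - 4x - 5
D (D ∘ E_{2}) f = -(9/2)x - 4

the result is g(x) = -(9/2)x - 4


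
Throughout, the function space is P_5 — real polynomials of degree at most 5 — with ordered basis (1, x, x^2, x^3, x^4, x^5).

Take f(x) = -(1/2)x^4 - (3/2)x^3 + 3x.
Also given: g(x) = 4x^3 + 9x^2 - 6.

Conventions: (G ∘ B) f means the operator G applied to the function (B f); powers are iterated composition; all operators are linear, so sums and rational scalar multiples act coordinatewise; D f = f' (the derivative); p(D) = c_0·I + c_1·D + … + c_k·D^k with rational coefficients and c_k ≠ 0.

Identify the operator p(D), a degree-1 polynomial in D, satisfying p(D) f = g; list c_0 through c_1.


D^0 f = -(1/2)x^4 - (3/2)x^3 + 3x
D^1 f = -2x^3 - (9/2)x^2 + 3
matching coefficients of g against c_0 f + c_1 Df + … from the top degree down determines the c_i
solution: c_0 = 0, c_1 = -2

c_0 = 0, c_1 = -2


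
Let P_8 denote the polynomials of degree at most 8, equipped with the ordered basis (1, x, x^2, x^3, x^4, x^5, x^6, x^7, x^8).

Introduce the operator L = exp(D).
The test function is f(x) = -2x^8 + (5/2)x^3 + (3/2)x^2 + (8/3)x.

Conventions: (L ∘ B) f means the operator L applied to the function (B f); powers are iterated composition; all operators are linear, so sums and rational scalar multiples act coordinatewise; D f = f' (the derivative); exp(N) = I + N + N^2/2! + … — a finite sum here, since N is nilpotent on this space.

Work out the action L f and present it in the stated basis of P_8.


order-1 term: -16x^7 + (15/2)x^2 + 3x + 8/3
order-2 term: -56x^6 + (15/2)x + 3/2
order-3 term: -112x^5 + 5/2
order-4 term: -140x^4
order-5 term: -112x^3
order-6 term: -56x^2
order-7 term: -16x
order-8 term: -2
the series for exp(D) f terminates at order 8
exp(D) f = -2x^8 - 16x^7 - 56x^6 - 112x^5 - 140x^4 - (219/2)x^3 - 47x^2 - (17/6)x + 14/3

the image equals g(x) = -2x^8 - 16x^7 - 56x^6 - 112x^5 - 140x^4 - (219/2)x^3 - 47x^2 - (17/6)x + 14/3


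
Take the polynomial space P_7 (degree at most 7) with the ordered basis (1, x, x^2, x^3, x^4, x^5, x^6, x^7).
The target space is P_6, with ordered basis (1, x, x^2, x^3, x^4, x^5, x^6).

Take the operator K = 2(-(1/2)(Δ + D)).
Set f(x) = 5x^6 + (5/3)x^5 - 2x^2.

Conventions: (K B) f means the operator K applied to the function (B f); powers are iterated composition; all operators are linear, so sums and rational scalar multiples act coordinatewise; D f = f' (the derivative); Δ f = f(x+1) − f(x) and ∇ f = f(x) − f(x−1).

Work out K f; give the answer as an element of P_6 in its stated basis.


Δ f = 30x^5 + (250/3)x^4 + (350/3)x^3 + (275/3)x^2 + (103/3)x + 14/3
D f = 30x^5 + (25/3)x^4 - 4x
(Δ + D) f = 60x^5 + (275/3)x^4 + (350/3)x^3 + (275/3)x^2 + (91/3)x + 14/3
(-(1/2)(Δ + D)) f = -30x^5 - (275/6)x^4 - (175/3)x^3 - (275/6)x^2 - (91/6)x - 7/3
(2(-(1/2)(Δ + D))) f = -60x^5 - (275/3)x^4 - (350/3)x^3 - (275/3)x^2 - (91/3)x - 14/3

the result is g(x) = -60x^5 - (275/3)x^4 - (350/3)x^3 - (275/3)x^2 - (91/3)x - 14/3


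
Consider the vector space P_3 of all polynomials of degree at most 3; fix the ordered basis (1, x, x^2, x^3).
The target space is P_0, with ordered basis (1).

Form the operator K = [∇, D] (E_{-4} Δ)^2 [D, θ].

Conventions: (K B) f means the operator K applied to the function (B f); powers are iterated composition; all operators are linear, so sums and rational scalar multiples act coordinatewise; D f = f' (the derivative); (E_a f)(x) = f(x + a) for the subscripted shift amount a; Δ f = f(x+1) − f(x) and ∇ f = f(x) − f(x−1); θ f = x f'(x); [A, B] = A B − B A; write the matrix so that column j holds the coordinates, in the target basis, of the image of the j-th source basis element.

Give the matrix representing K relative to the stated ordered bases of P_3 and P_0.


the matrix is [[0, 0, 0, 0]] (rows listed top to bottom)

image of 1: 0
image of x: 0
image of x^2: 0
image of x^3: 0
each image's coordinates form column j of the matrix


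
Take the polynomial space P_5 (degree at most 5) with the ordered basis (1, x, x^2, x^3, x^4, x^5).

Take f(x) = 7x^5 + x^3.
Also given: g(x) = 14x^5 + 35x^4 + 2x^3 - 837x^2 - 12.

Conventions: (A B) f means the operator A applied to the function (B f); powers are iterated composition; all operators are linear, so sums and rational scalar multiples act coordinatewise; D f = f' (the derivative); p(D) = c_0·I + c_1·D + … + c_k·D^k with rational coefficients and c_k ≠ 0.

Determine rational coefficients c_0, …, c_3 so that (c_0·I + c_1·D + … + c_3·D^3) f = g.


D^0 f = 7x^5 + x^3
D^1 f = 35x^4 + 3x^2
D^2 f = 140x^3 + 6x
D^3 f = 420x^2 + 6
matching coefficients of g against c_0 f + c_1 Df + … from the top degree down determines the c_i
solution: c_0 = 2, c_1 = 1, c_2 = 0, c_3 = -2

p(D) = 2·I + D − 2·D^3, i.e. c_0 = 2, c_1 = 1, c_2 = 0, c_3 = -2


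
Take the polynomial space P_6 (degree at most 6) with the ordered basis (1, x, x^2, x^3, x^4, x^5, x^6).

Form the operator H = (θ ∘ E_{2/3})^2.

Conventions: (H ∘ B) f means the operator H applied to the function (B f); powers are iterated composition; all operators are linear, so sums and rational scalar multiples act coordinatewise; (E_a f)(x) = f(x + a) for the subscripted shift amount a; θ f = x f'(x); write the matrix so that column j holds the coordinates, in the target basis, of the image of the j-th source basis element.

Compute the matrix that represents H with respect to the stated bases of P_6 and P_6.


the matrix is [[0, 0, 0, 0, 0, 0, 0]; [0, 1, 4, 32/3, 640/27, 1280/27, 7168/81]; [0, 0, 4, 20, 64, 4480/27, 10240/27]; [0, 0, 0, 9, 56, 640/3, 640]; [0, 0, 0, 0, 16, 120, 1600/3]; [0, 0, 0, 0, 0, 25, 220]; [0, 0, 0, 0, 0, 0, 36]] (rows listed top to bottom)

image of 1: 0
image of x: x
image of x^2: 4x^2 + 4x
image of x^3: 9x^3 + 20x^2 + (32/3)x
image of x^4: 16x^4 + 56x^3 + 64x^2 + (640/27)x
image of x^5: 25x^5 + 120x^4 + (640/3)x^3 + (4480/27)x^2 + (1280/27)x
image of x^6: 36x^6 + 220x^5 + (1600/3)x^4 + 640x^3 + (10240/27)x^2 + (7168/81)x
each image's coordinates form column j of the matrix


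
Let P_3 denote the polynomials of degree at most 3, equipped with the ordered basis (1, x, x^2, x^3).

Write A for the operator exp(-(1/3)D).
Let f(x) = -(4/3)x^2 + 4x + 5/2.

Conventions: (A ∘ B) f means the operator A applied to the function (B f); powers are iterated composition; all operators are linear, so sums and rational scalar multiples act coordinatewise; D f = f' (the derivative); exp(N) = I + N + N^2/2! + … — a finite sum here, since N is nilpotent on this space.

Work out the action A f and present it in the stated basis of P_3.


order-1 term: (8/9)x - 4/3
order-2 term: -4/27
the series for exp(-(1/3)D) f terminates at order 2
exp(-(1/3)D) f = -(4/3)x^2 + (44/9)x + 55/54

the image equals g(x) = -(4/3)x^2 + (44/9)x + 55/54


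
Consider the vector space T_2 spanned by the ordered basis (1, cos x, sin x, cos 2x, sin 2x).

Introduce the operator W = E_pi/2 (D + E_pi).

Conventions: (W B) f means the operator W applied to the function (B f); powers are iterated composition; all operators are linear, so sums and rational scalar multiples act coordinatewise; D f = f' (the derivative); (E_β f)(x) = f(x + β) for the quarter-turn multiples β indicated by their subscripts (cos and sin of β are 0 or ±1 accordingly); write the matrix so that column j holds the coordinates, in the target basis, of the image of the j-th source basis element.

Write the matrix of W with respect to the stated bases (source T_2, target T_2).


the matrix is [[1, 0, 0, 0, 0]; [0, -1, -1, 0, 0]; [0, 1, -1, 0, 0]; [0, 0, 0, -1, -2]; [0, 0, 0, 2, -1]] (rows listed top to bottom)

image of 1: 1
image of cos x: -cos x + sin x
image of sin x: -cos x - sin x
image of cos 2x: -cos 2x + 2sin 2x
image of sin 2x: -2cos 2x - sin 2x
each image's coordinates form column j of the matrix


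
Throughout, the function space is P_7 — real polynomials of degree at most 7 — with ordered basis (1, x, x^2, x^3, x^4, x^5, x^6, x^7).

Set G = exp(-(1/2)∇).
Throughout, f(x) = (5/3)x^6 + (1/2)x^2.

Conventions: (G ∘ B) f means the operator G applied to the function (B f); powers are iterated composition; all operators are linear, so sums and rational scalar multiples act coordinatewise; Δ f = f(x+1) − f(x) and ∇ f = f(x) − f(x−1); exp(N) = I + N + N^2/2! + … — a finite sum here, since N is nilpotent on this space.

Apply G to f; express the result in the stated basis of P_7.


g(x) = (5/3)x^6 - 5x^5 + (75/4)x^4 - (275/6)x^3 + (1233/16)x^2 - (1293/16)x + 2589/64

order-1 term: -5x^5 + (25/2)x^4 - (50/3)x^3 + (25/2)x^2 - (11/2)x + 13/12
order-2 term: (25/4)x^4 - 25x^3 + (175/4)x^2 - (75/2)x + 313/24
order-3 term: -(25/6)x^3 + (75/4)x^2 - (125/4)x + 75/4
order-4 term: (25/16)x^2 - (25/4)x + 325/48
order-5 term: -(5/16)x + 25/32
order-6 term: 5/192
the series for exp(-(1/2)∇) f terminates at order 6
exp(-(1/2)∇) f = (5/3)x^6 - 5x^5 + (75/4)x^4 - (275/6)x^3 + (1233/16)x^2 - (1293/16)x + 2589/64


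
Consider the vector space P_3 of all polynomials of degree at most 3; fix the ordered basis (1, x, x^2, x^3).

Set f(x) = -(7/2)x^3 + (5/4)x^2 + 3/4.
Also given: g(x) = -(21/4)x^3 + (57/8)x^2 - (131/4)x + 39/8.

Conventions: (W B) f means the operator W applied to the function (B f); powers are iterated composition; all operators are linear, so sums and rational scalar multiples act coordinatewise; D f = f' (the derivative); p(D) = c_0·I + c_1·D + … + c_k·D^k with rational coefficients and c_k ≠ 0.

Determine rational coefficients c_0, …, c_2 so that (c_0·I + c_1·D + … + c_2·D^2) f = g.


D^0 f = -(7/2)x^3 + (5/4)x^2 + 3/4
D^1 f = -(21/2)x^2 + (5/2)x
D^2 f = -21x + 5/2
matching coefficients of g against c_0 f + c_1 Df + … from the top degree down determines the c_i
solution: c_0 = 3/2, c_1 = -1/2, c_2 = 3/2

p(D) = (3/2)·I − (1/2)·D + (3/2)·D^2, i.e. c_0 = 3/2, c_1 = -1/2, c_2 = 3/2


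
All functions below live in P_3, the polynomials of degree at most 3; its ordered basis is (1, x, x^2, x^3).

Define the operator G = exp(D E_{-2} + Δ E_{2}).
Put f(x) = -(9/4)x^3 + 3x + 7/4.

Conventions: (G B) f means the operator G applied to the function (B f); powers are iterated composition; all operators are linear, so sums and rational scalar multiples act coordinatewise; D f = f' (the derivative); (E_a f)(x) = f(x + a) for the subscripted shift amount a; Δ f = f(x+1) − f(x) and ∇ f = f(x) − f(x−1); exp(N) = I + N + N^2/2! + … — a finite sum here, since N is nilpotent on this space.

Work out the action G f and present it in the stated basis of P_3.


order-1 term: -(27/2)x^2 - (27/4)x - 255/4
order-2 term: -27x - 27/2
order-3 term: -18
the series for exp(D E_{-2} + Δ E_{2}) f terminates at order 3
exp(D E_{-2} + Δ E_{2}) f = -(9/4)x^3 - (27/2)x^2 - (123/4)x - 187/2

g(x) = -(9/4)x^3 - (27/2)x^2 - (123/4)x - 187/2


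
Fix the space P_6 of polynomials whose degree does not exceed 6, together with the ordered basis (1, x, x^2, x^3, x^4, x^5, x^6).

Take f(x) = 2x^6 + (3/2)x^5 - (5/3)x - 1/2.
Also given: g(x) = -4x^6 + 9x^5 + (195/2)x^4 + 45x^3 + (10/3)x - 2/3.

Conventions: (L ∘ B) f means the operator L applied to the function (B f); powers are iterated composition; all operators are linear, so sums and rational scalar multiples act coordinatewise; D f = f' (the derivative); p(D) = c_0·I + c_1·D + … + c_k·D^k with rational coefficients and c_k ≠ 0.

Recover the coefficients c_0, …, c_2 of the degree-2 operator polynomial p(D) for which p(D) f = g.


p(D) = -2·I + D + (3/2)·D^2, i.e. c_0 = -2, c_1 = 1, c_2 = 3/2

D^0 f = 2x^6 + (3/2)x^5 - (5/3)x - 1/2
D^1 f = 12x^5 + (15/2)x^4 - 5/3
D^2 f = 60x^4 + 30x^3
matching coefficients of g against c_0 f + c_1 Df + … from the top degree down determines the c_i
solution: c_0 = -2, c_1 = 1, c_2 = 3/2


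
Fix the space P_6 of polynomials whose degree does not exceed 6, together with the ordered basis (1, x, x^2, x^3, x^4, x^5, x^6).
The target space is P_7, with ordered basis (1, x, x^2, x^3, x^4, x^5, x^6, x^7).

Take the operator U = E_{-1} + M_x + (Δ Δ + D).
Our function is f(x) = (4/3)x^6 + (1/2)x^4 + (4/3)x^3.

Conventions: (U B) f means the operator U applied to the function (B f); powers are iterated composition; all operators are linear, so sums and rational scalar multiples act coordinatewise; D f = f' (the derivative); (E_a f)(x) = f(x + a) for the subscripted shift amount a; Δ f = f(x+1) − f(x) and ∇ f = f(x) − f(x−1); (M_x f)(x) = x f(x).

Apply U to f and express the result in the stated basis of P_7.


E_{-1} f = (4/3)x^6 - 8x^5 + (41/2)x^4 - (82/3)x^3 + 19x^2 - 6x + 1/2
M_x f = (4/3)x^7 + (1/2)x^5 + (4/3)x^4
Δ f = 8x^5 + 20x^4 + (86/3)x^3 + 27x^2 + 14x + 19/6
Δ Δ f = 40x^4 + 160x^3 + 286x^2 + 260x + 293/3
D f = 8x^5 + 2x^3 + 4x^2
(Δ Δ + D) f = 8x^5 + 40x^4 + 162x^3 + 290x^2 + 260x + 293/3
(E_{-1} + M_x + (Δ Δ + D)) f = (4/3)x^7 + (4/3)x^6 + (1/2)x^5 + (371/6)x^4 + (404/3)x^3 + 309x^2 + 254x + 589/6

g(x) = (4/3)x^7 + (4/3)x^6 + (1/2)x^5 + (371/6)x^4 + (404/3)x^3 + 309x^2 + 254x + 589/6


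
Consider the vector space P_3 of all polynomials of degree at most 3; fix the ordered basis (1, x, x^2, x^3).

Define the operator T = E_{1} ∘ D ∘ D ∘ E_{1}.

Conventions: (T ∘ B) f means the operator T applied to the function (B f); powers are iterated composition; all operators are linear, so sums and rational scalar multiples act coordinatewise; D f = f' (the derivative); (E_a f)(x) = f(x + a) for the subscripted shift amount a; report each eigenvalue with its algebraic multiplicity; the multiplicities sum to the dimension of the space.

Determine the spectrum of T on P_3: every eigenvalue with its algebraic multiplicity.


image of 1: 0
image of x: 0
image of x^2: 2
image of x^3: 6x + 12
the matrix is upper triangular; its diagonal is (0, 0, 0, 0)
for a triangular matrix the eigenvalues are the diagonal entries, with algebraic multiplicity their repetition count

λ = 0 (multiplicity 4)


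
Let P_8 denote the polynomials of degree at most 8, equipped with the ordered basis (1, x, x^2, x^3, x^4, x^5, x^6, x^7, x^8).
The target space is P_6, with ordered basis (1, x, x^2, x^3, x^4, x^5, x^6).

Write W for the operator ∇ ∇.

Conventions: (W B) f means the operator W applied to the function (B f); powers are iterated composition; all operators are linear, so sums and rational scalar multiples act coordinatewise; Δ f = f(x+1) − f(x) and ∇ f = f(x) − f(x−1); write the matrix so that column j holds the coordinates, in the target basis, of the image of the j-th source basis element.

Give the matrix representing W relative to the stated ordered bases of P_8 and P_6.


image of 1: 0
image of x: 0
image of x^2: 2
image of x^3: 6x - 6
image of x^4: 12x^2 - 24x + 14
image of x^5: 20x^3 - 60x^2 + 70x - 30
image of x^6: 30x^4 - 120x^3 + 210x^2 - 180x + 62
image of x^7: 42x^5 - 210x^4 + 490x^3 - 630x^2 + 434x - 126
image of x^8: 56x^6 - 336x^5 + 980x^4 - 1680x^3 + 1736x^2 - 1008x + 254
each image's coordinates form column j of the matrix

the matrix is [[0, 0, 2, -6, 14, -30, 62, -126, 254]; [0, 0, 0, 6, -24, 70, -180, 434, -1008]; [0, 0, 0, 0, 12, -60, 210, -630, 1736]; [0, 0, 0, 0, 0, 20, -120, 490, -1680]; [0, 0, 0, 0, 0, 0, 30, -210, 980]; [0, 0, 0, 0, 0, 0, 0, 42, -336]; [0, 0, 0, 0, 0, 0, 0, 0, 56]] (rows listed top to bottom)


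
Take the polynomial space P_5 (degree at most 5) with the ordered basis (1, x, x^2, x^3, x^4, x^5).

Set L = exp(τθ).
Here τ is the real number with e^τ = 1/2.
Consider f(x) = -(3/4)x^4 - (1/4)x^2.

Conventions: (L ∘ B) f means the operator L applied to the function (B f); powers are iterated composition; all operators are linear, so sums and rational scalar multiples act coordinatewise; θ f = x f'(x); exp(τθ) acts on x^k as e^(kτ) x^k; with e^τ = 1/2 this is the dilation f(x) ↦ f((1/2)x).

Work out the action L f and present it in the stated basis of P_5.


the result is g(x) = -(3/64)x^4 - (1/16)x^2

exp(τθ) x^k = e^(kτ) x^k; with e^τ = 1/2 this sends x^k to (1/2)^k x^k
x^2 ↦ 1/4 x^2
x^4 ↦ 1/16 x^4
applying this coordinatewise to f: exp(τθ) f = -(3/64)x^4 - (1/16)x^2


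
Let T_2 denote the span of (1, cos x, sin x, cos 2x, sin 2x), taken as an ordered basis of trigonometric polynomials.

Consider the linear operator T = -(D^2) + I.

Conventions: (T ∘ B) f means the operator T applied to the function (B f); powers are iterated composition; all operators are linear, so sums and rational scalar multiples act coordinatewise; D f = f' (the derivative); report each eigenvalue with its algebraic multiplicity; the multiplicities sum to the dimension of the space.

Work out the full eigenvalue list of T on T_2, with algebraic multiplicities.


λ = 1 (multiplicity 1), λ = 2 (multiplicity 2), λ = 5 (multiplicity 2)

image of 1: 1
image of cos x: 2cos x
image of sin x: 2sin x
image of cos 2x: 5cos 2x
image of sin 2x: 5sin 2x
the matrix is diagonal; its diagonal is (1, 2, 2, 5, 5)
for a triangular matrix the eigenvalues are the diagonal entries, with algebraic multiplicity their repetition count


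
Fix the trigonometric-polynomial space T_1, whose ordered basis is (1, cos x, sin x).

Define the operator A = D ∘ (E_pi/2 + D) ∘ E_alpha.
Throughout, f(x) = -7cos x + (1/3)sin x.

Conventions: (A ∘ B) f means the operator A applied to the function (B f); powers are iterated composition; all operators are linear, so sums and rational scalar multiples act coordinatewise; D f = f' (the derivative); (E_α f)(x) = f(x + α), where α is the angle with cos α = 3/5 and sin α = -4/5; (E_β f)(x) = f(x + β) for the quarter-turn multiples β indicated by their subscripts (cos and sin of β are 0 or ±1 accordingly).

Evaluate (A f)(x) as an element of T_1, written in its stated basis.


E_alpha f = -(67/15)cos x - (27/5)sin x
E_pi/2 E_alpha f = -(27/5)cos x + (67/15)sin x
D E_alpha f = -(27/5)cos x + (67/15)sin x
(E_pi/2 + D) E_alpha f = -(54/5)cos x + (134/15)sin x
D (E_pi/2 + D) E_alpha f = (134/15)cos x + (54/5)sin x

g(x) = (134/15)cos x + (54/5)sin x


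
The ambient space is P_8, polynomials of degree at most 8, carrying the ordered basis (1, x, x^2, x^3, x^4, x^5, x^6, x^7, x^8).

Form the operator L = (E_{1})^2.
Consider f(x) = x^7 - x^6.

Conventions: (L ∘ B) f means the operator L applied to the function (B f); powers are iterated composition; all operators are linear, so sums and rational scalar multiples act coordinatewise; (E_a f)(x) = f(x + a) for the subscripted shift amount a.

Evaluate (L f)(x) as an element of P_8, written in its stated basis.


the image equals g(x) = x^7 + 13x^6 + 72x^5 + 220x^4 + 400x^3 + 432x^2 + 256x + 64

E_{1} f = x^7 + 6x^6 + 15x^5 + 20x^4 + 15x^3 + 6x^2 + x
E_{1} E_{1} f = x^7 + 13x^6 + 72x^5 + 220x^4 + 400x^3 + 432x^2 + 256x + 64


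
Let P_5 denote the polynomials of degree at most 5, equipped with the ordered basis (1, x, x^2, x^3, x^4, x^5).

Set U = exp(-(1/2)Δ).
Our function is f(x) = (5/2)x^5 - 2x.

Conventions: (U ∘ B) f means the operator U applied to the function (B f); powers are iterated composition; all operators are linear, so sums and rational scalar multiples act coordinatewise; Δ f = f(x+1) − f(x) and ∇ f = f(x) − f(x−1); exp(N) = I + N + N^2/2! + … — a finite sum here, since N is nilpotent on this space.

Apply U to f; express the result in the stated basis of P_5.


order-1 term: -(25/4)x^4 - (25/2)x^3 - (25/2)x^2 - (25/4)x - 1/4
order-2 term: (25/4)x^3 + (75/4)x^2 + (175/8)x + 75/8
order-3 term: -(25/8)x^2 - (75/8)x - 125/16
order-4 term: (25/32)x + 25/16
order-5 term: -5/64
the series for exp(-(1/2)Δ) f terminates at order 5
exp(-(1/2)Δ) f = (5/2)x^5 - (25/4)x^4 - (25/4)x^3 + (25/8)x^2 + (161/32)x + 179/64

the result is g(x) = (5/2)x^5 - (25/4)x^4 - (25/4)x^3 + (25/8)x^2 + (161/32)x + 179/64


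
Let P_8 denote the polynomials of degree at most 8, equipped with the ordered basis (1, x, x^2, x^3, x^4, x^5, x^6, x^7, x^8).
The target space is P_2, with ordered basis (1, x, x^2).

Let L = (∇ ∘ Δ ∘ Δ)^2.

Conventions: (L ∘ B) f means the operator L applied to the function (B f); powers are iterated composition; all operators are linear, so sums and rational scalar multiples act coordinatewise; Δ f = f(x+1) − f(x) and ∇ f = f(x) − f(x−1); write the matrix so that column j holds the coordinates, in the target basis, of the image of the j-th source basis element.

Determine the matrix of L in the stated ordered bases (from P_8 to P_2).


the matrix is [[0, 0, 0, 0, 0, 0, 720, 5040, 30240]; [0, 0, 0, 0, 0, 0, 0, 5040, 40320]; [0, 0, 0, 0, 0, 0, 0, 0, 20160]] (rows listed top to bottom)

image of 1: 0
image of x: 0
image of x^2: 0
image of x^3: 0
image of x^4: 0
image of x^5: 0
image of x^6: 720
image of x^7: 5040x + 5040
image of x^8: 20160x^2 + 40320x + 30240
each image's coordinates form column j of the matrix


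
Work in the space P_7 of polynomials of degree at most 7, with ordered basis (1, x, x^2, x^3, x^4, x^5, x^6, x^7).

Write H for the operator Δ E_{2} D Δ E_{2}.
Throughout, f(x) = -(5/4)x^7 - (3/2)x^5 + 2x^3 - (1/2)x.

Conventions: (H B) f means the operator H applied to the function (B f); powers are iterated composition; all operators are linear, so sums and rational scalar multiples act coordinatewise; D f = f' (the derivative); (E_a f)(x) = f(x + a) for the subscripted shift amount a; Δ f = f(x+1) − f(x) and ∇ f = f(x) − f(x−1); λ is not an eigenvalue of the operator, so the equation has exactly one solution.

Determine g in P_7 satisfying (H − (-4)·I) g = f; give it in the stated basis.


write g with unknown coordinates in the stated basis and equate coefficients in (H − (-4)·I) g = f
solving from the highest basis element down gives g = -(5/16)x^7 - (3/8)x^5 + (525/32)x^4 + (2629/8)x^3 + (79455/32)x^2 + (66599/8)x + 314291/32
check: H g = -(525/8)x^4 - (2625/2)x^3 - (79455/8)x^2 - 33300x - 314291/8
so H g − (-4)·g = -(5/4)x^7 - (3/2)x^5 + 2x^3 - (1/2)x = f ✓

the result is g(x) = -(5/16)x^7 - (3/8)x^5 + (525/32)x^4 + (2629/8)x^3 + (79455/32)x^2 + (66599/8)x + 314291/32


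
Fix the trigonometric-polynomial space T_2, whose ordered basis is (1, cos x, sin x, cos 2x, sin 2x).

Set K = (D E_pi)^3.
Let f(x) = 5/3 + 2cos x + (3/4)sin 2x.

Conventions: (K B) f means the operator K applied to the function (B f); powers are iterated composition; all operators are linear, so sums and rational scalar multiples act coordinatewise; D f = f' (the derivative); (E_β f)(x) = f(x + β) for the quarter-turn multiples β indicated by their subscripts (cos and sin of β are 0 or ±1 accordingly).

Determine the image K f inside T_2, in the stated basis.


E_pi f = 5/3 - 2cos x + (3/4)sin 2x
D E_pi f = 2sin x + (3/2)cos 2x
E_pi (D E_pi) f = -2sin x + (3/2)cos 2x
D E_pi (D E_pi) f = -2cos x - 3sin 2x
E_pi (D E_pi) (D E_pi) f = 2cos x - 3sin 2x
D E_pi (D E_pi) (D E_pi) f = -2sin x - 6cos 2x

the result is g(x) = -2sin x - 6cos 2x


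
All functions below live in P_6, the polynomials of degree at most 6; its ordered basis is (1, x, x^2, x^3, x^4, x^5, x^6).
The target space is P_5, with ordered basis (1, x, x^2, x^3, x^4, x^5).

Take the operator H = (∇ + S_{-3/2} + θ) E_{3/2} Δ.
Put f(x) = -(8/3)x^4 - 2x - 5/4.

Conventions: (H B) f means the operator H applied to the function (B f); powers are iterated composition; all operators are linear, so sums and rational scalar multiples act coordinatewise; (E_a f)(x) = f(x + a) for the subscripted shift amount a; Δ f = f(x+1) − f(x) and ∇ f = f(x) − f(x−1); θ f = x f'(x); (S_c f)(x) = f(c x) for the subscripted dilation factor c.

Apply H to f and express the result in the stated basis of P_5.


Δ f = -(32/3)x^3 - 16x^2 - (32/3)x - 14/3
E_{3/2} Δ f = -(32/3)x^3 - 64x^2 - (392/3)x - 278/3
∇ E_{3/2} Δ f = -32x^2 - 96x - 232/3
S_{-3/2} E_{3/2} Δ f = 36x^3 - 144x^2 + 196x - 278/3
θ E_{3/2} Δ f = -32x^3 - 128x^2 - (392/3)x
(∇ + S_{-3/2} + θ) E_{3/2} Δ f = 4x^3 - 304x^2 - (92/3)x - 170

the result is g(x) = 4x^3 - 304x^2 - (92/3)x - 170


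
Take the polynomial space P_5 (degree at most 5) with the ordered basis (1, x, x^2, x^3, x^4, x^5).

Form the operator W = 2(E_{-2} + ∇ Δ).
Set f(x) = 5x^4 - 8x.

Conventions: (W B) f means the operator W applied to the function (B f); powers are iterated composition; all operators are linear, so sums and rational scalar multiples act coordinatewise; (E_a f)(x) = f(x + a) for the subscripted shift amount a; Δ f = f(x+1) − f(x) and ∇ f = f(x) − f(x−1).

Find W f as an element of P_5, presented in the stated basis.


E_{-2} f = 5x^4 - 40x^3 + 120x^2 - 168x + 96
Δ f = 20x^3 + 30x^2 + 20x - 3
∇ Δ f = 60x^2 + 10
(E_{-2} + ∇ Δ) f = 5x^4 - 40x^3 + 180x^2 - 168x + 106
(2(E_{-2} + ∇ Δ)) f = 10x^4 - 80x^3 + 360x^2 - 336x + 212

the result is g(x) = 10x^4 - 80x^3 + 360x^2 - 336x + 212


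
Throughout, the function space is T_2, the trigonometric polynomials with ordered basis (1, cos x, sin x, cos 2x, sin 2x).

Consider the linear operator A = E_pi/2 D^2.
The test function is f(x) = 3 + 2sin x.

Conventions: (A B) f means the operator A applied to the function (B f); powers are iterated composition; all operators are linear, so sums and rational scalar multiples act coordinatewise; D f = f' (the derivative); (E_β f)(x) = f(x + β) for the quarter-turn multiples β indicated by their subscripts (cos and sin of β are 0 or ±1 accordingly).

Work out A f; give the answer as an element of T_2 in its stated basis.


the image equals g(x) = -2cos x

D f = 2cos x
D D f = -2sin x
E_pi/2 D^2 f = -2cos x


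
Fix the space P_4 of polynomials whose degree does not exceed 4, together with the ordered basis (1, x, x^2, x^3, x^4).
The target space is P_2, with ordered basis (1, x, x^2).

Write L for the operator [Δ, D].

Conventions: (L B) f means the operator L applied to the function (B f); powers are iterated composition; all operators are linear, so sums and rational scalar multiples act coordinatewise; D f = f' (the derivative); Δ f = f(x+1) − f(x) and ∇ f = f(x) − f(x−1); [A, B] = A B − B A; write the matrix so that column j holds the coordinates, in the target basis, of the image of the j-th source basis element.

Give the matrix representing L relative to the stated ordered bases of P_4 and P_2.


the matrix is [[0, 0, 0, 0, 0]; [0, 0, 0, 0, 0]; [0, 0, 0, 0, 0]] (rows listed top to bottom)

image of 1: 0
image of x: 0
image of x^2: 0
image of x^3: 0
image of x^4: 0
each image's coordinates form column j of the matrix


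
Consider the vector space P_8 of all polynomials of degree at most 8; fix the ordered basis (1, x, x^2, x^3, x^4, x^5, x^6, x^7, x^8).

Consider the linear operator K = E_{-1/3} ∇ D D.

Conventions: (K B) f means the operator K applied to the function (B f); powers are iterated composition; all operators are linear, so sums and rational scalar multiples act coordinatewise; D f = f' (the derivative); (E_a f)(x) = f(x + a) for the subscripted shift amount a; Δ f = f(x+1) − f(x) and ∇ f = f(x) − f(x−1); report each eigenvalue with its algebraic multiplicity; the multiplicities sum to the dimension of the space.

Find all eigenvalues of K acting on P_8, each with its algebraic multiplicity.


image of 1: 0
image of x: 0
image of x^2: 0
image of x^3: 6
image of x^4: 24x - 20
image of x^5: 60x^2 - 100x + 140/3
image of x^6: 120x^3 - 300x^2 + 280x - 850/9
image of x^7: 210x^4 - 700x^3 + 980x^2 - (5950/9)x + 4774/27
image of x^8: 336x^5 - 1400x^4 + (7840/3)x^3 - (23800/9)x^2 + (38192/27)x - 25480/81
the matrix is upper triangular; its diagonal is (0, 0, 0, 0, 0, 0, 0, 0, 0)
for a triangular matrix the eigenvalues are the diagonal entries, with algebraic multiplicity their repetition count

λ = 0 (multiplicity 9)


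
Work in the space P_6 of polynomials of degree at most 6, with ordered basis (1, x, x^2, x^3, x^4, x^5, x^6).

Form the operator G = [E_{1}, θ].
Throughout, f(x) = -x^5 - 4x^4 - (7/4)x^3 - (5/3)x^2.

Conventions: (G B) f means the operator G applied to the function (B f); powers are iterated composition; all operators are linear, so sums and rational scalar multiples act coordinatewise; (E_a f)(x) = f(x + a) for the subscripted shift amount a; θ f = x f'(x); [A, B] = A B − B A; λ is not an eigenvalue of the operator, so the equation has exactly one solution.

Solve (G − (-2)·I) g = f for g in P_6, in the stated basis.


write g with unknown coordinates in the stated basis and equate coefficients in (G − (-2)·I) g = f
solving from the highest basis element down gives g = -(1/2)x^5 - (3/4)x^4 + (45/8)x^3 + (131/48)x^2 - (485/48)x - 323/96
check: G g = -(5/2)x^4 - 13x^3 - (57/8)x^2 + (485/24)x + 323/48
so G g − (-2)·g = -x^5 - 4x^4 - (7/4)x^3 - (5/3)x^2 = f ✓

the result is g(x) = -(1/2)x^5 - (3/4)x^4 + (45/8)x^3 + (131/48)x^2 - (485/48)x - 323/96


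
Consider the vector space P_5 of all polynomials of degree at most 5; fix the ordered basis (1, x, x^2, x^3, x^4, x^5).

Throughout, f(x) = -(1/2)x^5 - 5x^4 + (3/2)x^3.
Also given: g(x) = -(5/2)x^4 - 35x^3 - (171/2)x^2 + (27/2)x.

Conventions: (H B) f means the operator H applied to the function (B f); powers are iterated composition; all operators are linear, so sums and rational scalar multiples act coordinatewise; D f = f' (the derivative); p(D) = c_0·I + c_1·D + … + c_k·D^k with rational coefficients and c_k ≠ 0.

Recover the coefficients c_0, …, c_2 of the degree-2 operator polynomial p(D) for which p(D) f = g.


p(D) = D + (3/2)·D^2, i.e. c_0 = 0, c_1 = 1, c_2 = 3/2

D^0 f = -(1/2)x^5 - 5x^4 + (3/2)x^3
D^1 f = -(5/2)x^4 - 20x^3 + (9/2)x^2
D^2 f = -10x^3 - 60x^2 + 9x
matching coefficients of g against c_0 f + c_1 Df + … from the top degree down determines the c_i
solution: c_0 = 0, c_1 = 1, c_2 = 3/2


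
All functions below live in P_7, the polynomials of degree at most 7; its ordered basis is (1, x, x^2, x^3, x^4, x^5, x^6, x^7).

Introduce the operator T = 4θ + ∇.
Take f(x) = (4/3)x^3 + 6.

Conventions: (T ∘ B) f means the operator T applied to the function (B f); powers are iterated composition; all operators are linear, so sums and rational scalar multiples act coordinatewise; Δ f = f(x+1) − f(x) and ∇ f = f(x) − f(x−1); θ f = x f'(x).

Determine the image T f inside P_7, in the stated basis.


θ f = 4x^3
(4θ) f = 16x^3
∇ f = 4x^2 - 4x + 4/3
(4θ + ∇) f = 16x^3 + 4x^2 - 4x + 4/3

the image equals g(x) = 16x^3 + 4x^2 - 4x + 4/3


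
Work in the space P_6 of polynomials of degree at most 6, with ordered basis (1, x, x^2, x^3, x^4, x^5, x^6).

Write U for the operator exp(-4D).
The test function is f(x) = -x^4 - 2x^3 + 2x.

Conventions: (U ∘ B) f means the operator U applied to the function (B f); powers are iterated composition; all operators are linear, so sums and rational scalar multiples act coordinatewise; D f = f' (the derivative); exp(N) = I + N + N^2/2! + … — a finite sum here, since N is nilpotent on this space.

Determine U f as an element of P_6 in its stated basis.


g(x) = -x^4 + 14x^3 - 72x^2 + 162x - 136

order-1 term: 16x^3 + 24x^2 - 8
order-2 term: -96x^2 - 96x
order-3 term: 256x + 128
order-4 term: -256
the series for exp(-4D) f terminates at order 4
exp(-4D) f = -x^4 + 14x^3 - 72x^2 + 162x - 136
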